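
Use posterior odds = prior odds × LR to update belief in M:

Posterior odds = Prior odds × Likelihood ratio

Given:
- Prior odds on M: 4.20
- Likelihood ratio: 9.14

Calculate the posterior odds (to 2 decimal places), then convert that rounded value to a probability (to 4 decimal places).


Step 1: Calculate posterior odds
Posterior odds = Prior odds × LR
               = 4.20 × 9.14
               = 38.39

Step 2: Convert to probability
P(M|E) = Posterior odds / (1 + Posterior odds)
       = 38.39 / (1 + 38.39)
       = 38.39 / 39.39
       = 0.9746

The evidence increased P(M) from 0.8077 to 0.9746.


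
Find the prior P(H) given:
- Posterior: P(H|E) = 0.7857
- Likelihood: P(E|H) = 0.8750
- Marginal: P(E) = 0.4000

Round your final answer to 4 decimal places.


From Bayes' theorem: P(H|E) = P(E|H) × P(H) / P(E)

Rearranging for P(H):
P(H) = P(H|E) × P(E) / P(E|H)
     = 0.7857 × 0.4000 / 0.8750
     = 0.31428000 / 0.8750
     = 0.3592


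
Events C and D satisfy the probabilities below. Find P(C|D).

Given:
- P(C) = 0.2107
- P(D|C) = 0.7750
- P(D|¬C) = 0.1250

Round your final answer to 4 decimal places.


Bayes' theorem: P(C|D) = P(D|C) × P(C) / P(D)

Step 1: Calculate P(D) using law of total probability
P(D) = P(D|C)P(C) + P(D|¬C)P(¬C)
     = 0.7750 × 0.2107 + 0.1250 × 0.7893
     = 0.16329250 + 0.09866250
     = 0.26195500

Step 2: Apply Bayes' theorem
P(C|D) = P(D|C) × P(C) / P(D)
       = 0.16329250 / 0.26195500
       = 0.6234


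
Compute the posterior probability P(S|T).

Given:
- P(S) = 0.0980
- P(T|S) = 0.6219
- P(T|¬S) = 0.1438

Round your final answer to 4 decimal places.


Bayes' theorem: P(S|T) = P(T|S) × P(S) / P(T)

Step 1: Calculate P(T) using law of total probability
P(T) = P(T|S)P(S) + P(T|¬S)P(¬S)
     = 0.6219 × 0.0980 + 0.1438 × 0.9020
     = 0.06094620 + 0.12970760
     = 0.19065380

Step 2: Apply Bayes' theorem
P(S|T) = P(T|S) × P(S) / P(T)
       = 0.06094620 / 0.19065380
       = 0.3197


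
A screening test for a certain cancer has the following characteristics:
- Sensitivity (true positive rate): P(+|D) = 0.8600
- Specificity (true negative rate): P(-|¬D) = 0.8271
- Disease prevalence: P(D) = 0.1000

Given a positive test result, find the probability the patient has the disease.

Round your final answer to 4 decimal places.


Let D = has disease, + = positive test

Given:
- P(D) = 0.1000 (prevalence)
- P(+|D) = 0.8600 (sensitivity)
- P(-|¬D) = 0.8271 (specificity)
- P(+|¬D) = 0.1729 (false positive rate = 1 - specificity)

Step 1: Find P(+)
P(+) = P(+|D)P(D) + P(+|¬D)P(¬D)
     = 0.8600 × 0.1000 + 0.1729 × 0.9000
     = 0.08600000 + 0.15561000
     = 0.24161000

Step 2: Apply Bayes' theorem for P(D|+)
P(D|+) = P(+|D)P(D) / P(+)
       = 0.08600000 / 0.24161000
       = 0.3559


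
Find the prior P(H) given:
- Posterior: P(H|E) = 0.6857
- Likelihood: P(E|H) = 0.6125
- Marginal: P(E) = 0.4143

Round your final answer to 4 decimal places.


From Bayes' theorem: P(H|E) = P(E|H) × P(H) / P(E)

Rearranging for P(H):
P(H) = P(H|E) × P(E) / P(E|H)
     = 0.6857 × 0.4143 / 0.6125
     = 0.28408551 / 0.6125
     = 0.4638


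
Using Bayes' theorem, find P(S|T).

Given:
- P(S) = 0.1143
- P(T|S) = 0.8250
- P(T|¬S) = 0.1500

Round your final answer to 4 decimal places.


Bayes' theorem: P(S|T) = P(T|S) × P(S) / P(T)

Step 1: Calculate P(T) using law of total probability
P(T) = P(T|S)P(S) + P(T|¬S)P(¬S)
     = 0.8250 × 0.1143 + 0.1500 × 0.8857
     = 0.09429750 + 0.13285500
     = 0.22715250

Step 2: Apply Bayes' theorem
P(S|T) = P(T|S) × P(S) / P(T)
       = 0.09429750 / 0.22715250
       = 0.4151


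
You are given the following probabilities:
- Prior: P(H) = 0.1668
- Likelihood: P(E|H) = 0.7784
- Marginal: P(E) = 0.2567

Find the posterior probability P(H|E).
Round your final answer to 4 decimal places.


Using Bayes' theorem:

P(H|E) = P(E|H) × P(H) / P(E)
       = 0.7784 × 0.1668 / 0.2567
       = 0.12983712 / 0.2567
       = 0.5058

The evidence strengthens our belief in H.
Prior: 0.1668 → Posterior: 0.5058


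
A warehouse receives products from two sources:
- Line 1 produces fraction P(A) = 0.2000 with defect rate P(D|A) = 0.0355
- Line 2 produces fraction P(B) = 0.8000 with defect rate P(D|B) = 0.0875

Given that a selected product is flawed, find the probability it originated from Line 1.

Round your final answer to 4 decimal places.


Let A = from Line 1, D = flawed

Given:
- P(A) = 0.2000, P(B) = 0.8000
- P(D|A) = 0.0355, P(D|B) = 0.0875

Step 1: Find P(D)
P(D) = P(D|A)P(A) + P(D|B)P(B)
     = 0.0355 × 0.2000 + 0.0875 × 0.8000
     = 0.00710000 + 0.07000000
     = 0.07710000

Step 2: Apply Bayes' theorem
P(A|D) = P(D|A)P(A) / P(D)
       = 0.00710000 / 0.07710000
       = 0.0921


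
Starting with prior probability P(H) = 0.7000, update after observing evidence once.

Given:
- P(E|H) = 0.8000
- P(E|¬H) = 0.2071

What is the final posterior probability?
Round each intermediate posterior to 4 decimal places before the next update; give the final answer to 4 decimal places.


Sequential Bayesian updating:

Initial prior: P(H) = 0.7000

Update 1:
  P(E) = 0.8000 × 0.7000 + 0.2071 × 0.3000 = 0.56000000 + 0.06213000 = 0.62213000
  P(H|E) = 0.56000000 / 0.62213000 = 0.9001

Final posterior: 0.9001


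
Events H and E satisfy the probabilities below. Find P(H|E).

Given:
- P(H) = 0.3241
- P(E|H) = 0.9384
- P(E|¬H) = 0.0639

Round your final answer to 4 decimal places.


Bayes' theorem: P(H|E) = P(E|H) × P(H) / P(E)

Step 1: Calculate P(E) using law of total probability
P(E) = P(E|H)P(H) + P(E|¬H)P(¬H)
     = 0.9384 × 0.3241 + 0.0639 × 0.6759
     = 0.30413544 + 0.04319001
     = 0.34732545

Step 2: Apply Bayes' theorem
P(H|E) = P(E|H) × P(H) / P(E)
       = 0.30413544 / 0.34732545
       = 0.8756


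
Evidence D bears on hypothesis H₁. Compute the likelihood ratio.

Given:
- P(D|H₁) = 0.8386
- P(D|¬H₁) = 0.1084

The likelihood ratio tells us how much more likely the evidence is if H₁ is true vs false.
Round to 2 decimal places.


Likelihood Ratio (LR) = P(D|H₁) / P(D|¬H₁)

LR = 0.8386 / 0.1084
   = 7.74

The evidence is 7.74 times more likely if H₁ is true than if H₁ is false.
LR > 1, so observing D raises the odds in favor of H₁.


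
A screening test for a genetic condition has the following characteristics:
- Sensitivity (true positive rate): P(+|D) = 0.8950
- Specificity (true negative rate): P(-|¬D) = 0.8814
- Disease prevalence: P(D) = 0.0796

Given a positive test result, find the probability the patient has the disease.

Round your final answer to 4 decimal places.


Let D = has disease, + = positive test

Given:
- P(D) = 0.0796 (prevalence)
- P(+|D) = 0.8950 (sensitivity)
- P(-|¬D) = 0.8814 (specificity)
- P(+|¬D) = 0.1186 (false positive rate = 1 - specificity)

Step 1: Find P(+)
P(+) = P(+|D)P(D) + P(+|¬D)P(¬D)
     = 0.8950 × 0.0796 + 0.1186 × 0.9204
     = 0.07124200 + 0.10915944
     = 0.18040144

Step 2: Apply Bayes' theorem for P(D|+)
P(D|+) = P(+|D)P(D) / P(+)
       = 0.07124200 / 0.18040144
       = 0.3949


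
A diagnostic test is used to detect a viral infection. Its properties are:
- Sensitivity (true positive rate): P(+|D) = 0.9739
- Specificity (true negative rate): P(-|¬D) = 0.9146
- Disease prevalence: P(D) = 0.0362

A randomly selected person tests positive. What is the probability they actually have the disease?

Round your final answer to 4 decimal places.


Let D = has disease, + = positive test

Given:
- P(D) = 0.0362 (prevalence)
- P(+|D) = 0.9739 (sensitivity)
- P(-|¬D) = 0.9146 (specificity)
- P(+|¬D) = 0.0854 (false positive rate = 1 - specificity)

Step 1: Find P(+)
P(+) = P(+|D)P(D) + P(+|¬D)P(¬D)
     = 0.9739 × 0.0362 + 0.0854 × 0.9638
     = 0.03525518 + 0.08230852
     = 0.11756370

Step 2: Apply Bayes' theorem for P(D|+)
P(D|+) = P(+|D)P(D) / P(+)
       = 0.03525518 / 0.11756370
       = 0.2999


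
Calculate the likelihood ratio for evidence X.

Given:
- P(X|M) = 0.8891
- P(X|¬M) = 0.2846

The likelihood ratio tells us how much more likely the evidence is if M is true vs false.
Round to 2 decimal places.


Likelihood Ratio (LR) = P(X|M) / P(X|¬M)

LR = 0.8891 / 0.2846
   = 3.12

The evidence is 3.12 times more likely if M is true than if M is false.
LR > 1, so observing X raises the odds in favor of M.


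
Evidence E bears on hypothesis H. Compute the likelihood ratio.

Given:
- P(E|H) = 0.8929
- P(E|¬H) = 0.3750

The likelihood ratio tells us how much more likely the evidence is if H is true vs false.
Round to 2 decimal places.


Likelihood Ratio (LR) = P(E|H) / P(E|¬H)

LR = 0.8929 / 0.3750
   = 2.38

The evidence is 2.38 times more likely if H is true than if H is false.
Because LR exceeds 1, E is evidence for H.


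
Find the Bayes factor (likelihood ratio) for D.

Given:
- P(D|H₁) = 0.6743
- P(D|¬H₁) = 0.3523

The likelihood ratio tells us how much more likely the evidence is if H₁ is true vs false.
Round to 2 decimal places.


Likelihood Ratio (LR) = P(D|H₁) / P(D|¬H₁)

LR = 0.6743 / 0.3523
   = 1.91

The evidence is 1.91 times more likely if H₁ is true than if H₁ is false.
Since LR > 1, the evidence supports H₁ over ¬H₁.


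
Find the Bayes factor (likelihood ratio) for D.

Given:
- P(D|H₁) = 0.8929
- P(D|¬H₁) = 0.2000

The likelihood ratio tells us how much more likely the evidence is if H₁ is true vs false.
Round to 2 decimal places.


Likelihood Ratio (LR) = P(D|H₁) / P(D|¬H₁)

LR = 0.8929 / 0.2000
   = 4.46

The evidence is 4.46 times more likely if H₁ is true than if H₁ is false.
Since LR > 1, the evidence supports H₁ over ¬H₁.


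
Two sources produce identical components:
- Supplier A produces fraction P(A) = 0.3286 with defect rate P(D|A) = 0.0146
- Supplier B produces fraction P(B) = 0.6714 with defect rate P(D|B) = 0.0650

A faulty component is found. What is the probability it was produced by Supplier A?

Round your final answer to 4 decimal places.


Let A = from Supplier A, D = faulty

Given:
- P(A) = 0.3286, P(B) = 0.6714
- P(D|A) = 0.0146, P(D|B) = 0.0650

Step 1: Find P(D)
P(D) = P(D|A)P(A) + P(D|B)P(B)
     = 0.0146 × 0.3286 + 0.0650 × 0.6714
     = 0.00479756 + 0.04364100
     = 0.04843856

Step 2: Apply Bayes' theorem
P(A|D) = P(D|A)P(A) / P(D)
       = 0.00479756 / 0.04843856
       = 0.0990


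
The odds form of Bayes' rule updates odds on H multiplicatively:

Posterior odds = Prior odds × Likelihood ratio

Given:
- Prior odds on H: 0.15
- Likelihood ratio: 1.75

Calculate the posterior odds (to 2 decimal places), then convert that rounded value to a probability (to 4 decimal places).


Step 1: Calculate posterior odds
Posterior odds = Prior odds × LR
               = 0.15 × 1.75
               = 0.26

Step 2: Convert to probability
P(H|E) = Posterior odds / (1 + Posterior odds)
       = 0.26 / (1 + 0.26)
       = 0.26 / 1.26
       = 0.2063

The evidence increased P(H) from 0.1304 to 0.2063.


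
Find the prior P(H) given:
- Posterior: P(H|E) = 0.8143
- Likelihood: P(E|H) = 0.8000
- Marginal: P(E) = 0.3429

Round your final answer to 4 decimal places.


From Bayes' theorem: P(H|E) = P(E|H) × P(H) / P(E)

Rearranging for P(H):
P(H) = P(H|E) × P(E) / P(E|H)
     = 0.8143 × 0.3429 / 0.8000
     = 0.27922347 / 0.8000
     = 0.3490


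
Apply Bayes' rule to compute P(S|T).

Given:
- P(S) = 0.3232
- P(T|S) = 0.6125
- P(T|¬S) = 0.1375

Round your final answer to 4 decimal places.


Bayes' theorem: P(S|T) = P(T|S) × P(S) / P(T)

Step 1: Calculate P(T) using law of total probability
P(T) = P(T|S)P(S) + P(T|¬S)P(¬S)
     = 0.6125 × 0.3232 + 0.1375 × 0.6768
     = 0.19796000 + 0.09306000
     = 0.29102000

Step 2: Apply Bayes' theorem
P(S|T) = P(T|S) × P(S) / P(T)
       = 0.19796000 / 0.29102000
       = 0.6802


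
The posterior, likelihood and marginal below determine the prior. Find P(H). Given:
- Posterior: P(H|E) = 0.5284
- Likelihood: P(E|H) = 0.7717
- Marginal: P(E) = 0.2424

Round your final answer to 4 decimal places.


From Bayes' theorem: P(H|E) = P(E|H) × P(H) / P(E)

Rearranging for P(H):
P(H) = P(H|E) × P(E) / P(E|H)
     = 0.5284 × 0.2424 / 0.7717
     = 0.12808416 / 0.7717
     = 0.1660


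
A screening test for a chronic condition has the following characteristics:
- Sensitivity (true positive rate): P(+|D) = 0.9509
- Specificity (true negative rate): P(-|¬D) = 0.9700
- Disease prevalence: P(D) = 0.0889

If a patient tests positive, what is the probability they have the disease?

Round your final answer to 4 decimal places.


Let D = has disease, + = positive test

Given:
- P(D) = 0.0889 (prevalence)
- P(+|D) = 0.9509 (sensitivity)
- P(-|¬D) = 0.9700 (specificity)
- P(+|¬D) = 0.0300 (false positive rate = 1 - specificity)

Step 1: Find P(+)
P(+) = P(+|D)P(D) + P(+|¬D)P(¬D)
     = 0.9509 × 0.0889 + 0.0300 × 0.9111
     = 0.08453501 + 0.02733300
     = 0.11186801

Step 2: Apply Bayes' theorem for P(D|+)
P(D|+) = P(+|D)P(D) / P(+)
       = 0.08453501 / 0.11186801
       = 0.7557


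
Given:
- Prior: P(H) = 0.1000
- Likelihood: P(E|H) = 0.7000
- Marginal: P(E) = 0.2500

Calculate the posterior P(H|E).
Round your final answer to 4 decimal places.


Using Bayes' theorem:

P(H|E) = P(E|H) × P(H) / P(E)
       = 0.7000 × 0.1000 / 0.2500
       = 0.07000000 / 0.2500
       = 0.2800

The evidence strengthens our belief in H.
Prior: 0.1000 → Posterior: 0.2800


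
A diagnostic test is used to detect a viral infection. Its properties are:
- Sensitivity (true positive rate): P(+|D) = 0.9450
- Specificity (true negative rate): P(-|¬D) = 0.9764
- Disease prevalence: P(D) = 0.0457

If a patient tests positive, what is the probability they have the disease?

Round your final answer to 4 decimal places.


Let D = has disease, + = positive test

Given:
- P(D) = 0.0457 (prevalence)
- P(+|D) = 0.9450 (sensitivity)
- P(-|¬D) = 0.9764 (specificity)
- P(+|¬D) = 0.0236 (false positive rate = 1 - specificity)

Step 1: Find P(+)
P(+) = P(+|D)P(D) + P(+|¬D)P(¬D)
     = 0.9450 × 0.0457 + 0.0236 × 0.9543
     = 0.04318650 + 0.02252148
     = 0.06570798

Step 2: Apply Bayes' theorem for P(D|+)
P(D|+) = P(+|D)P(D) / P(+)
       = 0.04318650 / 0.06570798
       = 0.6572


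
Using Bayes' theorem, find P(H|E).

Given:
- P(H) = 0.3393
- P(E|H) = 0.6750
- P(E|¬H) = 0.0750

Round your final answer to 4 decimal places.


Bayes' theorem: P(H|E) = P(E|H) × P(H) / P(E)

Step 1: Calculate P(E) using law of total probability
P(E) = P(E|H)P(H) + P(E|¬H)P(¬H)
     = 0.6750 × 0.3393 + 0.0750 × 0.6607
     = 0.22902750 + 0.04955250
     = 0.27858000

Step 2: Apply Bayes' theorem
P(H|E) = P(E|H) × P(H) / P(E)
       = 0.22902750 / 0.27858000
       = 0.8221


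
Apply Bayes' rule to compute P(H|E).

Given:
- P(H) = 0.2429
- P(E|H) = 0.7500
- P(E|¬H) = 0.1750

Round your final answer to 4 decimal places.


Bayes' theorem: P(H|E) = P(E|H) × P(H) / P(E)

Step 1: Calculate P(E) using law of total probability
P(E) = P(E|H)P(H) + P(E|¬H)P(¬H)
     = 0.7500 × 0.2429 + 0.1750 × 0.7571
     = 0.18217500 + 0.13249250
     = 0.31466750

Step 2: Apply Bayes' theorem
P(H|E) = P(E|H) × P(H) / P(E)
       = 0.18217500 / 0.31466750
       = 0.5789


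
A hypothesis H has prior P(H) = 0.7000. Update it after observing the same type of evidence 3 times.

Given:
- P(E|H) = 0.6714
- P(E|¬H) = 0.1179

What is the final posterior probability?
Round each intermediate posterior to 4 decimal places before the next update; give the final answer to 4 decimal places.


Sequential Bayesian updating:

Initial prior: P(H) = 0.7000

Update 1:
  P(E) = 0.6714 × 0.7000 + 0.1179 × 0.3000 = 0.46998000 + 0.03537000 = 0.50535000
  P(H|E) = 0.46998000 / 0.50535000 = 0.9300

Update 2:
  P(E) = 0.6714 × 0.9300 + 0.1179 × 0.0700 = 0.62440200 + 0.00825300 = 0.63265500
  P(H|E) = 0.62440200 / 0.63265500 = 0.9870

Update 3:
  P(E) = 0.6714 × 0.9870 + 0.1179 × 0.0130 = 0.66267180 + 0.00153270 = 0.66420450
  P(H|E) = 0.66267180 / 0.66420450 = 0.9977

Final posterior: 0.9977


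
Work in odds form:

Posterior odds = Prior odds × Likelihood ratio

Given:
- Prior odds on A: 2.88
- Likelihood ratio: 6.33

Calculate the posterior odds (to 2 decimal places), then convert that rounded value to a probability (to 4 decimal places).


Step 1: Calculate posterior odds
Posterior odds = Prior odds × LR
               = 2.88 × 6.33
               = 18.23

Step 2: Convert to probability
P(A|E) = Posterior odds / (1 + Posterior odds)
       = 18.23 / (1 + 18.23)
       = 18.23 / 19.23
       = 0.9480

The evidence increased P(A) from 0.7423 to 0.9480.


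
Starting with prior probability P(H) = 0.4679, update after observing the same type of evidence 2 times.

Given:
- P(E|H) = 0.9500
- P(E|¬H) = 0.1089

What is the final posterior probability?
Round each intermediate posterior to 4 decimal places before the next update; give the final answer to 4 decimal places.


Sequential Bayesian updating:

Initial prior: P(H) = 0.4679

Update 1:
  P(E) = 0.9500 × 0.4679 + 0.1089 × 0.5321 = 0.44450500 + 0.05794569 = 0.50245069
  P(H|E) = 0.44450500 / 0.50245069 = 0.8847

Update 2:
  P(E) = 0.9500 × 0.8847 + 0.1089 × 0.1153 = 0.84046500 + 0.01255617 = 0.85302117
  P(H|E) = 0.84046500 / 0.85302117 = 0.9853

Final posterior: 0.9853


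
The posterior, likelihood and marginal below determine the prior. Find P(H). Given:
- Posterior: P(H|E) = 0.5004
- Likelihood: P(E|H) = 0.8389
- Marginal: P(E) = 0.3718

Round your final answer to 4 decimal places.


From Bayes' theorem: P(H|E) = P(E|H) × P(H) / P(E)

Rearranging for P(H):
P(H) = P(H|E) × P(E) / P(E|H)
     = 0.5004 × 0.3718 / 0.8389
     = 0.18604872 / 0.8389
     = 0.2218


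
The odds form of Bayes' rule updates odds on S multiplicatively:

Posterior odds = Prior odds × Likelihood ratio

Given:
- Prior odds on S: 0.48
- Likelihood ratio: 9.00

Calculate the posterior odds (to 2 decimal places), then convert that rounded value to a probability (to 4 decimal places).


Step 1: Calculate posterior odds
Posterior odds = Prior odds × LR
               = 0.48 × 9.00
               = 4.32

Step 2: Convert to probability
P(S|E) = Posterior odds / (1 + Posterior odds)
       = 4.32 / (1 + 4.32)
       = 4.32 / 5.32
       = 0.8120

The evidence increased P(S) from 0.3243 to 0.8120.


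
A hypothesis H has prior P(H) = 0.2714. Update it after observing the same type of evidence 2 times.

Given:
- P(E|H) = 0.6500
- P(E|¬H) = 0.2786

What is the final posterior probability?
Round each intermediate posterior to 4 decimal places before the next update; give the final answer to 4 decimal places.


Sequential Bayesian updating:

Initial prior: P(H) = 0.2714

Update 1:
  P(E) = 0.6500 × 0.2714 + 0.2786 × 0.7286 = 0.17641000 + 0.20298796 = 0.37939796
  P(H|E) = 0.17641000 / 0.37939796 = 0.4650

Update 2:
  P(E) = 0.6500 × 0.4650 + 0.2786 × 0.5350 = 0.30225000 + 0.14905100 = 0.45130100
  P(H|E) = 0.30225000 / 0.45130100 = 0.6697

Final posterior: 0.6697


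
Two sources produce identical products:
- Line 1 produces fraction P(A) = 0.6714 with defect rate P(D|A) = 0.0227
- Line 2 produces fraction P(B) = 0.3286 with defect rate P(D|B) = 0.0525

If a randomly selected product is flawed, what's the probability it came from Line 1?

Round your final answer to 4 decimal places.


Let A = from Line 1, D = flawed

Given:
- P(A) = 0.6714, P(B) = 0.3286
- P(D|A) = 0.0227, P(D|B) = 0.0525

Step 1: Find P(D)
P(D) = P(D|A)P(A) + P(D|B)P(B)
     = 0.0227 × 0.6714 + 0.0525 × 0.3286
     = 0.01524078 + 0.01725150
     = 0.03249228

Step 2: Apply Bayes' theorem
P(A|D) = P(D|A)P(A) / P(D)
       = 0.01524078 / 0.03249228
       = 0.4691


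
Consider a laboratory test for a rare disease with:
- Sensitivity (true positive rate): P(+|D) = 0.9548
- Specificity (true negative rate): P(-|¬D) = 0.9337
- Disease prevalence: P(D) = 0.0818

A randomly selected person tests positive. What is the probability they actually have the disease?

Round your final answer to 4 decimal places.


Let D = has disease, + = positive test

Given:
- P(D) = 0.0818 (prevalence)
- P(+|D) = 0.9548 (sensitivity)
- P(-|¬D) = 0.9337 (specificity)
- P(+|¬D) = 0.0663 (false positive rate = 1 - specificity)

Step 1: Find P(+)
P(+) = P(+|D)P(D) + P(+|¬D)P(¬D)
     = 0.9548 × 0.0818 + 0.0663 × 0.9182
     = 0.07810264 + 0.06087666
     = 0.13897930

Step 2: Apply Bayes' theorem for P(D|+)
P(D|+) = P(+|D)P(D) / P(+)
       = 0.07810264 / 0.13897930
       = 0.5620


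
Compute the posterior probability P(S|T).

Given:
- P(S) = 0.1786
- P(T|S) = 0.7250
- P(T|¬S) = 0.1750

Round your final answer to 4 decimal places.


Bayes' theorem: P(S|T) = P(T|S) × P(S) / P(T)

Step 1: Calculate P(T) using law of total probability
P(T) = P(T|S)P(S) + P(T|¬S)P(¬S)
     = 0.7250 × 0.1786 + 0.1750 × 0.8214
     = 0.12948500 + 0.14374500
     = 0.27323000

Step 2: Apply Bayes' theorem
P(S|T) = P(T|S) × P(S) / P(T)
       = 0.12948500 / 0.27323000
       = 0.4739


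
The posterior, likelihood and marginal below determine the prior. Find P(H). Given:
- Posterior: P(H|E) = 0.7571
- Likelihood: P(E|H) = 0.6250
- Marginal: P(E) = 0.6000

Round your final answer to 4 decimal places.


From Bayes' theorem: P(H|E) = P(E|H) × P(H) / P(E)

Rearranging for P(H):
P(H) = P(H|E) × P(E) / P(E|H)
     = 0.7571 × 0.6000 / 0.6250
     = 0.45426000 / 0.6250
     = 0.7268


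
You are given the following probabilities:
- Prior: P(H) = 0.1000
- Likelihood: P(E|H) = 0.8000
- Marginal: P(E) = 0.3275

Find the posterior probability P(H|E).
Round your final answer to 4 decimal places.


Using Bayes' theorem:

P(H|E) = P(E|H) × P(H) / P(E)
       = 0.8000 × 0.1000 / 0.3275
       = 0.08000000 / 0.3275
       = 0.2443

The evidence strengthens our belief in H.
Prior: 0.1000 → Posterior: 0.2443


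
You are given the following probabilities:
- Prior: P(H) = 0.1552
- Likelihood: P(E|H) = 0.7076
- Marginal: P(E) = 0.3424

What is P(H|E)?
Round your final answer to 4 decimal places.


Using Bayes' theorem:

P(H|E) = P(E|H) × P(H) / P(E)
       = 0.7076 × 0.1552 / 0.3424
       = 0.10981952 / 0.3424
       = 0.3207

The evidence strengthens our belief in H.
Prior: 0.1552 → Posterior: 0.3207


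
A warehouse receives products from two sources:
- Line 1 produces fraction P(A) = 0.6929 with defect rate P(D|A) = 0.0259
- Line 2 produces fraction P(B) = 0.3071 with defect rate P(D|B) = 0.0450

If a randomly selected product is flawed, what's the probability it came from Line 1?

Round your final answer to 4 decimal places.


Let A = from Line 1, D = flawed

Given:
- P(A) = 0.6929, P(B) = 0.3071
- P(D|A) = 0.0259, P(D|B) = 0.0450

Step 1: Find P(D)
P(D) = P(D|A)P(A) + P(D|B)P(B)
     = 0.0259 × 0.6929 + 0.0450 × 0.3071
     = 0.01794611 + 0.01381950
     = 0.03176561

Step 2: Apply Bayes' theorem
P(A|D) = P(D|A)P(A) / P(D)
       = 0.01794611 / 0.03176561
       = 0.5650


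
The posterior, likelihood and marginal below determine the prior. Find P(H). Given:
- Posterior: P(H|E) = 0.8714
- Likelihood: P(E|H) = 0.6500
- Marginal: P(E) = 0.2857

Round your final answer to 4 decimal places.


From Bayes' theorem: P(H|E) = P(E|H) × P(H) / P(E)

Rearranging for P(H):
P(H) = P(H|E) × P(E) / P(E|H)
     = 0.8714 × 0.2857 / 0.6500
     = 0.24895898 / 0.6500
     = 0.3830


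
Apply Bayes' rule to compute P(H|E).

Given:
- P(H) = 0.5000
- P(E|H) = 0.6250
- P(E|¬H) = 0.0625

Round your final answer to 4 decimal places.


Bayes' theorem: P(H|E) = P(E|H) × P(H) / P(E)

Step 1: Calculate P(E) using law of total probability
P(E) = P(E|H)P(H) + P(E|¬H)P(¬H)
     = 0.6250 × 0.5000 + 0.0625 × 0.5000
     = 0.31250000 + 0.03125000
     = 0.34375000

Step 2: Apply Bayes' theorem
P(H|E) = P(E|H) × P(H) / P(E)
       = 0.31250000 / 0.34375000
       = 0.9091


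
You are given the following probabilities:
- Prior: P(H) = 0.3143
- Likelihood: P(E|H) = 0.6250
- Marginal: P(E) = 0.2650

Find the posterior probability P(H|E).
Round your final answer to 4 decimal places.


Using Bayes' theorem:

P(H|E) = P(E|H) × P(H) / P(E)
       = 0.6250 × 0.3143 / 0.2650
       = 0.19643750 / 0.2650
       = 0.7413

The evidence strengthens our belief in H.
Prior: 0.3143 → Posterior: 0.7413


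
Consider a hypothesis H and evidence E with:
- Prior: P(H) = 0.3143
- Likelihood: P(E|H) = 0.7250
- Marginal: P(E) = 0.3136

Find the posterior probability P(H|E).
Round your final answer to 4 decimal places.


Using Bayes' theorem:

P(H|E) = P(E|H) × P(H) / P(E)
       = 0.7250 × 0.3143 / 0.3136
       = 0.22786750 / 0.3136
       = 0.7266

The evidence strengthens our belief in H.
Prior: 0.3143 → Posterior: 0.7266


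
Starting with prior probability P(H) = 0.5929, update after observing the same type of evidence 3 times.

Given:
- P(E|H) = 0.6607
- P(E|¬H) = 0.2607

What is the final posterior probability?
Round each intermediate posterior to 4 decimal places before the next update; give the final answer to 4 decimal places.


Sequential Bayesian updating:

Initial prior: P(H) = 0.5929

Update 1:
  P(E) = 0.6607 × 0.5929 + 0.2607 × 0.4071 = 0.39172903 + 0.10613097 = 0.49786000
  P(H|E) = 0.39172903 / 0.49786000 = 0.7868

Update 2:
  P(E) = 0.6607 × 0.7868 + 0.2607 × 0.2132 = 0.51983876 + 0.05558124 = 0.57542000
  P(H|E) = 0.51983876 / 0.57542000 = 0.9034

Update 3:
  P(E) = 0.6607 × 0.9034 + 0.2607 × 0.0966 = 0.59687638 + 0.02518362 = 0.62206000
  P(H|E) = 0.59687638 / 0.62206000 = 0.9595

Final posterior: 0.9595


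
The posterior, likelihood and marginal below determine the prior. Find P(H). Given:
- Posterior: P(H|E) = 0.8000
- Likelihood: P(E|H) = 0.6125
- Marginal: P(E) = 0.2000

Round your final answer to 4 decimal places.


From Bayes' theorem: P(H|E) = P(E|H) × P(H) / P(E)

Rearranging for P(H):
P(H) = P(H|E) × P(E) / P(E|H)
     = 0.8000 × 0.2000 / 0.6125
     = 0.16000000 / 0.6125
     = 0.2612


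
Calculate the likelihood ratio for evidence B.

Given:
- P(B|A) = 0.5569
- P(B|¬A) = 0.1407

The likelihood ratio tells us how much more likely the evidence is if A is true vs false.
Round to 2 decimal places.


Likelihood Ratio (LR) = P(B|A) / P(B|¬A)

LR = 0.5569 / 0.1407
   = 3.96

The evidence is 3.96 times more likely if A is true than if A is false.
Since LR > 1, the evidence supports A over ¬A.


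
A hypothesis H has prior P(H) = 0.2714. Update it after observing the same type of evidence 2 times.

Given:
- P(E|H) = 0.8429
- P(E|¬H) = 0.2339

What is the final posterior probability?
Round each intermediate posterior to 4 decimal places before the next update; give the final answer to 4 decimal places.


Sequential Bayesian updating:

Initial prior: P(H) = 0.2714

Update 1:
  P(E) = 0.8429 × 0.2714 + 0.2339 × 0.7286 = 0.22876306 + 0.17041954 = 0.39918260
  P(H|E) = 0.22876306 / 0.39918260 = 0.5731

Update 2:
  P(E) = 0.8429 × 0.5731 + 0.2339 × 0.4269 = 0.48306599 + 0.09985191 = 0.58291790
  P(H|E) = 0.48306599 / 0.58291790 = 0.8287

Final posterior: 0.8287


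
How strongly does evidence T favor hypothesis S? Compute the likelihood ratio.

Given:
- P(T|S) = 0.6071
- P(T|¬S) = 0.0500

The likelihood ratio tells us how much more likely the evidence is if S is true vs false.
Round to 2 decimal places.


Likelihood Ratio (LR) = P(T|S) / P(T|¬S)

LR = 0.6071 / 0.0500
   = 12.14

The evidence is 12.14 times more likely if S is true than if S is false.
LR > 1, so observing T raises the odds in favor of S.


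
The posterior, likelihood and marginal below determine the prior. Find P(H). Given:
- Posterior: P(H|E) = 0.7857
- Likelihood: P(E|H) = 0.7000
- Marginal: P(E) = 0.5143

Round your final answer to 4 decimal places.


From Bayes' theorem: P(H|E) = P(E|H) × P(H) / P(E)

Rearranging for P(H):
P(H) = P(H|E) × P(E) / P(E|H)
     = 0.7857 × 0.5143 / 0.7000
     = 0.40408551 / 0.7000
     = 0.5773


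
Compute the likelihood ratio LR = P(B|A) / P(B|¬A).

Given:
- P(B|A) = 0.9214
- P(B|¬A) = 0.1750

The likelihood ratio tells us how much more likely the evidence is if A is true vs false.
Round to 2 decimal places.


Likelihood Ratio (LR) = P(B|A) / P(B|¬A)

LR = 0.9214 / 0.1750
   = 5.27

The evidence is 5.27 times more likely if A is true than if A is false.
LR > 1, so observing B raises the odds in favor of A.


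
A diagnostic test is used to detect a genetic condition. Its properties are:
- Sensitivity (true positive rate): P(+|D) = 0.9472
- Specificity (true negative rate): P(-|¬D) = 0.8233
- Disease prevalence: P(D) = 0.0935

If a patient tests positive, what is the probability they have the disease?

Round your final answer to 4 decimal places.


Let D = has disease, + = positive test

Given:
- P(D) = 0.0935 (prevalence)
- P(+|D) = 0.9472 (sensitivity)
- P(-|¬D) = 0.8233 (specificity)
- P(+|¬D) = 0.1767 (false positive rate = 1 - specificity)

Step 1: Find P(+)
P(+) = P(+|D)P(D) + P(+|¬D)P(¬D)
     = 0.9472 × 0.0935 + 0.1767 × 0.9065
     = 0.08856320 + 0.16017855
     = 0.24874175

Step 2: Apply Bayes' theorem for P(D|+)
P(D|+) = P(+|D)P(D) / P(+)
       = 0.08856320 / 0.24874175
       = 0.3560


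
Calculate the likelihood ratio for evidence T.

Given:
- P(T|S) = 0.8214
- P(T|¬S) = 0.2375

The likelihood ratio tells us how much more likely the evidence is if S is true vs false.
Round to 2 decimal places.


Likelihood Ratio (LR) = P(T|S) / P(T|¬S)

LR = 0.8214 / 0.2375
   = 3.46

The evidence is 3.46 times more likely if S is true than if S is false.
Because LR exceeds 1, T is evidence for S.


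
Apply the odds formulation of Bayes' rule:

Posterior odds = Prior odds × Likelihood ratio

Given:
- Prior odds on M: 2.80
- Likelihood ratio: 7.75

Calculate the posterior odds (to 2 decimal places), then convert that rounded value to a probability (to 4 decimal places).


Step 1: Calculate posterior odds
Posterior odds = Prior odds × LR
               = 2.80 × 7.75
               = 21.70

Step 2: Convert to probability
P(M|E) = Posterior odds / (1 + Posterior odds)
       = 21.70 / (1 + 21.70)
       = 21.70 / 22.70
       = 0.9559

The evidence increased P(M) from 0.7368 to 0.9559.


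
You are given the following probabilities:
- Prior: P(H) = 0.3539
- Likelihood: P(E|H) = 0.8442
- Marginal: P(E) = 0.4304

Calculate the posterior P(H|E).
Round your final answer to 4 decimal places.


Using Bayes' theorem:

P(H|E) = P(E|H) × P(H) / P(E)
       = 0.8442 × 0.3539 / 0.4304
       = 0.29876238 / 0.4304
       = 0.6942

The evidence strengthens our belief in H.
Prior: 0.3539 → Posterior: 0.6942


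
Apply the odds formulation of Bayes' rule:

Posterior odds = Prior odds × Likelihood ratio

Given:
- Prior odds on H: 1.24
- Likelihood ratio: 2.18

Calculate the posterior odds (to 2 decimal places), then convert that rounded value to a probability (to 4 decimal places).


Step 1: Calculate posterior odds
Posterior odds = Prior odds × LR
               = 1.24 × 2.18
               = 2.70

Step 2: Convert to probability
P(H|E) = Posterior odds / (1 + Posterior odds)
       = 2.70 / (1 + 2.70)
       = 2.70 / 3.70
       = 0.7297

The evidence increased P(H) from 0.5536 to 0.7297.


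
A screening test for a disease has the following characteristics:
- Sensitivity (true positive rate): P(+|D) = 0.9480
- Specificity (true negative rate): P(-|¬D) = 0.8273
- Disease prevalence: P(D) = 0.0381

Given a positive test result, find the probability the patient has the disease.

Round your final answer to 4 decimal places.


Let D = has disease, + = positive test

Given:
- P(D) = 0.0381 (prevalence)
- P(+|D) = 0.9480 (sensitivity)
- P(-|¬D) = 0.8273 (specificity)
- P(+|¬D) = 0.1727 (false positive rate = 1 - specificity)

Step 1: Find P(+)
P(+) = P(+|D)P(D) + P(+|¬D)P(¬D)
     = 0.9480 × 0.0381 + 0.1727 × 0.9619
     = 0.03611880 + 0.16612013
     = 0.20223893

Step 2: Apply Bayes' theorem for P(D|+)
P(D|+) = P(+|D)P(D) / P(+)
       = 0.03611880 / 0.20223893
       = 0.1786


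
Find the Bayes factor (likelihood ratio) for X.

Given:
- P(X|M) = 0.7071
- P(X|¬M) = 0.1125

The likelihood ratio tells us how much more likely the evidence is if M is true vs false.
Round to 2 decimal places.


Likelihood Ratio (LR) = P(X|M) / P(X|¬M)

LR = 0.7071 / 0.1125
   = 6.29

The evidence is 6.29 times more likely if M is true than if M is false.
Since LR > 1, the evidence supports M over ¬M.


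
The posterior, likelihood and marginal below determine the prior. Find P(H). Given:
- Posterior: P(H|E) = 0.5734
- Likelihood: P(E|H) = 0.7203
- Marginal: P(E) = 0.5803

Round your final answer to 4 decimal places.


From Bayes' theorem: P(H|E) = P(E|H) × P(H) / P(E)

Rearranging for P(H):
P(H) = P(H|E) × P(E) / P(E|H)
     = 0.5734 × 0.5803 / 0.7203
     = 0.33274402 / 0.7203
     = 0.4620


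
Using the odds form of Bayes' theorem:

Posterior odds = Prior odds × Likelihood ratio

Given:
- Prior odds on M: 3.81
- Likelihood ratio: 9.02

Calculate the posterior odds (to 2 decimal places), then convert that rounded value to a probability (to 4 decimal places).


Step 1: Calculate posterior odds
Posterior odds = Prior odds × LR
               = 3.81 × 9.02
               = 34.37

Step 2: Convert to probability
P(M|E) = Posterior odds / (1 + Posterior odds)
       = 34.37 / (1 + 34.37)
       = 34.37 / 35.37
       = 0.9717

The evidence increased P(M) from 0.7921 to 0.9717.


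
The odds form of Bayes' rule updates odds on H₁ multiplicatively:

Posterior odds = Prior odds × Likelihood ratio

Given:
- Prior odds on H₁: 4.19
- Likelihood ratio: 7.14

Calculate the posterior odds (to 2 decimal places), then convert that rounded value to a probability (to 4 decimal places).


Step 1: Calculate posterior odds
Posterior odds = Prior odds × LR
               = 4.19 × 7.14
               = 29.92

Step 2: Convert to probability
P(H₁|E) = Posterior odds / (1 + Posterior odds)
       = 29.92 / (1 + 29.92)
       = 29.92 / 30.92
       = 0.9677

The evidence increased P(H₁) from 0.8073 to 0.9677.


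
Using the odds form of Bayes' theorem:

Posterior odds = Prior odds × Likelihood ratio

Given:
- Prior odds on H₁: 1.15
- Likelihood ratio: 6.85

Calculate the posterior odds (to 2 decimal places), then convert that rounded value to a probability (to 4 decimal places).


Step 1: Calculate posterior odds
Posterior odds = Prior odds × LR
               = 1.15 × 6.85
               = 7.88

Step 2: Convert to probability
P(H₁|E) = Posterior odds / (1 + Posterior odds)
       = 7.88 / (1 + 7.88)
       = 7.88 / 8.88
       = 0.8874

The evidence increased P(H₁) from 0.5349 to 0.8874.


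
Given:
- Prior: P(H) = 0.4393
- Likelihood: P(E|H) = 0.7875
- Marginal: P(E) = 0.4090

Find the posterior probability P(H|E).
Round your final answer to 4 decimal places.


Using Bayes' theorem:

P(H|E) = P(E|H) × P(H) / P(E)
       = 0.7875 × 0.4393 / 0.4090
       = 0.34594875 / 0.4090
       = 0.8458

The evidence strengthens our belief in H.
Prior: 0.4393 → Posterior: 0.8458


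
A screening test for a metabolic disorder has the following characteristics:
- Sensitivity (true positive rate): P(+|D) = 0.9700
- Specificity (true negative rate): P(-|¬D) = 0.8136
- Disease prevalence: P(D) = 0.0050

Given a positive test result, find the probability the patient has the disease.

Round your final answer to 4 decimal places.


Let D = has disease, + = positive test

Given:
- P(D) = 0.0050 (prevalence)
- P(+|D) = 0.9700 (sensitivity)
- P(-|¬D) = 0.8136 (specificity)
- P(+|¬D) = 0.1864 (false positive rate = 1 - specificity)

Step 1: Find P(+)
P(+) = P(+|D)P(D) + P(+|¬D)P(¬D)
     = 0.9700 × 0.0050 + 0.1864 × 0.9950
     = 0.00485000 + 0.18546800
     = 0.19031800

Step 2: Apply Bayes' theorem for P(D|+)
P(D|+) = P(+|D)P(D) / P(+)
       = 0.00485000 / 0.19031800
       = 0.0255


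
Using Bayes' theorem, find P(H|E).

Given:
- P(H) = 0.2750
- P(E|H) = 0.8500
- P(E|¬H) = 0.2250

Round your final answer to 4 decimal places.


Bayes' theorem: P(H|E) = P(E|H) × P(H) / P(E)

Step 1: Calculate P(E) using law of total probability
P(E) = P(E|H)P(H) + P(E|¬H)P(¬H)
     = 0.8500 × 0.2750 + 0.2250 × 0.7250
     = 0.23375000 + 0.16312500
     = 0.39687500

Step 2: Apply Bayes' theorem
P(H|E) = P(E|H) × P(H) / P(E)
       = 0.23375000 / 0.39687500
       = 0.5890


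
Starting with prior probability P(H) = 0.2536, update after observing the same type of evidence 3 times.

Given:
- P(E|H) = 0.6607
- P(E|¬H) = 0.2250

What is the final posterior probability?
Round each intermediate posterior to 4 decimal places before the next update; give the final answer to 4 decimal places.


Sequential Bayesian updating:

Initial prior: P(H) = 0.2536

Update 1:
  P(E) = 0.6607 × 0.2536 + 0.2250 × 0.7464 = 0.16755352 + 0.16794000 = 0.33549352
  P(H|E) = 0.16755352 / 0.33549352 = 0.4994

Update 2:
  P(E) = 0.6607 × 0.4994 + 0.2250 × 0.5006 = 0.32995358 + 0.11263500 = 0.44258858
  P(H|E) = 0.32995358 / 0.44258858 = 0.7455

Update 3:
  P(E) = 0.6607 × 0.7455 + 0.2250 × 0.2545 = 0.49255185 + 0.05726250 = 0.54981435
  P(H|E) = 0.49255185 / 0.54981435 = 0.8959

Final posterior: 0.8959


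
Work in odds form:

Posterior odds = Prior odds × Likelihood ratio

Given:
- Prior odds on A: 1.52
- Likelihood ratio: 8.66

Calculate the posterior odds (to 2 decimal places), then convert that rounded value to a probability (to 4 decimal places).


Step 1: Calculate posterior odds
Posterior odds = Prior odds × LR
               = 1.52 × 8.66
               = 13.16

Step 2: Convert to probability
P(A|E) = Posterior odds / (1 + Posterior odds)
       = 13.16 / (1 + 13.16)
       = 13.16 / 14.16
       = 0.9294

The evidence increased P(A) from 0.6032 to 0.9294.


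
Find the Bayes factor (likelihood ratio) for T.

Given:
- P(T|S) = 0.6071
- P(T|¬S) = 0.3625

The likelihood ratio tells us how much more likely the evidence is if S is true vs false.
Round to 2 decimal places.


Likelihood Ratio (LR) = P(T|S) / P(T|¬S)

LR = 0.6071 / 0.3625
   = 1.67

The evidence is 1.67 times more likely if S is true than if S is false.
LR > 1, so observing T raises the odds in favor of S.


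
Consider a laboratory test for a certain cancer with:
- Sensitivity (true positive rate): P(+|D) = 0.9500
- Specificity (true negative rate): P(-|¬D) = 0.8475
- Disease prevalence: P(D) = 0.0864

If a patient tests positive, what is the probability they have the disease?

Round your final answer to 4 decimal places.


Let D = has disease, + = positive test

Given:
- P(D) = 0.0864 (prevalence)
- P(+|D) = 0.9500 (sensitivity)
- P(-|¬D) = 0.8475 (specificity)
- P(+|¬D) = 0.1525 (false positive rate = 1 - specificity)

Step 1: Find P(+)
P(+) = P(+|D)P(D) + P(+|¬D)P(¬D)
     = 0.9500 × 0.0864 + 0.1525 × 0.9136
     = 0.08208000 + 0.13932400
     = 0.22140400

Step 2: Apply Bayes' theorem for P(D|+)
P(D|+) = P(+|D)P(D) / P(+)
       = 0.08208000 / 0.22140400
       = 0.3707


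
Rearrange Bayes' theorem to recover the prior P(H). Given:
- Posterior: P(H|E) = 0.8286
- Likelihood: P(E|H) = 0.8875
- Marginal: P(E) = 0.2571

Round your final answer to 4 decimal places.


From Bayes' theorem: P(H|E) = P(E|H) × P(H) / P(E)

Rearranging for P(H):
P(H) = P(H|E) × P(E) / P(E|H)
     = 0.8286 × 0.2571 / 0.8875
     = 0.21303306 / 0.8875
     = 0.2400


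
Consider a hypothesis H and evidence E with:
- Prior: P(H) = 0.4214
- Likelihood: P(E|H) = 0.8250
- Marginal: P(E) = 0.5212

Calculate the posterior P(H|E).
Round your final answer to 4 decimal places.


Using Bayes' theorem:

P(H|E) = P(E|H) × P(H) / P(E)
       = 0.8250 × 0.4214 / 0.5212
       = 0.34765500 / 0.5212
       = 0.6670

The evidence strengthens our belief in H.
Prior: 0.4214 → Posterior: 0.6670


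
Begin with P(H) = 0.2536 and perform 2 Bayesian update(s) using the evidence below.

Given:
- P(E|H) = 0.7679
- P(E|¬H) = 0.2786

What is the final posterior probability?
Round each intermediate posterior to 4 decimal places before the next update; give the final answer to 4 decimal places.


Sequential Bayesian updating:

Initial prior: P(H) = 0.2536

Update 1:
  P(E) = 0.7679 × 0.2536 + 0.2786 × 0.7464 = 0.19473944 + 0.20794704 = 0.40268648
  P(H|E) = 0.19473944 / 0.40268648 = 0.4836

Update 2:
  P(E) = 0.7679 × 0.4836 + 0.2786 × 0.5164 = 0.37135644 + 0.14386904 = 0.51522548
  P(H|E) = 0.37135644 / 0.51522548 = 0.7208

Final posterior: 0.7208
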